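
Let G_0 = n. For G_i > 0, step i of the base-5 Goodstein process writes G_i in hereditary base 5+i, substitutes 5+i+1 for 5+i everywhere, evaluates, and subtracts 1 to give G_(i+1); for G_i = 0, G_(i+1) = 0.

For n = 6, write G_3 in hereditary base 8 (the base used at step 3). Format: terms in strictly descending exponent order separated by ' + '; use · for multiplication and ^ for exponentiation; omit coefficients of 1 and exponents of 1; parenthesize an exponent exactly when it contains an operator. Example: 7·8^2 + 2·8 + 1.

5

G_0 = 6. HB_5(6) = 5 + 1. Bump = 7. G_1 = 6.
G_1 = 6. HB_6(6) = 6. Bump = 7. G_2 = 6.
G_2 = 6. HB_7(6) = 6. Bump = 6. G_3 = 5.
G_3 = 5. HB_8(5) = 5. Bump = 5. G_4 = 4.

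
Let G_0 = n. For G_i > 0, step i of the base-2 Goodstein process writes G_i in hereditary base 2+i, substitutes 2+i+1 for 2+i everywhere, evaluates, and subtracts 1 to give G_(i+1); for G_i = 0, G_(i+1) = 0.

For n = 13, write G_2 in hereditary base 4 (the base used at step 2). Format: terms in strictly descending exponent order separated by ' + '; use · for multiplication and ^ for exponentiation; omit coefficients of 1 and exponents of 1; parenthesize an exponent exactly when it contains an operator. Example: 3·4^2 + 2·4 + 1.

G_0 = 13. HB_2(13) = 2^(2 + 1) + 2^2 + 1. Bump = 109. G_1 = 108.
G_1 = 108. HB_3(108) = 3^(3 + 1) + 3^3. Bump = 1280. G_2 = 1279.
G_2 = 1279. HB_4(1279) = 4^(4 + 1) + 3·4^3 + 3·4^2 + 3·4 + 3. Bump = 16093. G_3 = 16092.

4^(4 + 1) + 3·4^3 + 3·4^2 + 3·4 + 3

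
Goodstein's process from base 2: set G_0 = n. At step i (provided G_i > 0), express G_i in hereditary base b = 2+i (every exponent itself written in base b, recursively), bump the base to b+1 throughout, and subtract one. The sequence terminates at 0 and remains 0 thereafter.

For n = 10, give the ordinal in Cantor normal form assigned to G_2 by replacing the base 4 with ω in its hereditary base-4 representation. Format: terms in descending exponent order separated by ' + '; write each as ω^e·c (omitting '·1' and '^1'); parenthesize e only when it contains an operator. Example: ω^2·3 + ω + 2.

ω^(ω + 1) + 1

(0) 10|_2 = 2^(2 + 1) + 2 ↦ 3^(3 + 1) + 3|_3 = 84 ⇒ 83
(1) 83|_3 = 3^(3 + 1) + 2 ↦ 4^(4 + 1) + 2|_4 = 1026 ⇒ 1025
(2) 1025|_4 = 4^(4 + 1) + 1 ↦ 5^(5 + 1) + 1|_5 = 15626 ⇒ 15625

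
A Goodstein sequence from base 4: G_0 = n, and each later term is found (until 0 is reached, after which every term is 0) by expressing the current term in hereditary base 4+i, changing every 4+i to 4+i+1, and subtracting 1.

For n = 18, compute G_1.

26

base 4: 18 = 4^2 + 2; at 5: 5^2 + 2 = 27; next = 26
base 5: 26 = 5^2 + 1; at 6: 6^2 + 1 = 37; next = 36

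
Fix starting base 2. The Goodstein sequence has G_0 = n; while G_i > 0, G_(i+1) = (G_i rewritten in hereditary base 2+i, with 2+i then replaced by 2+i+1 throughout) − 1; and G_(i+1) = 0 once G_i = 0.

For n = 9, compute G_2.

9 —HB2→ 2^(2 + 1) + 1 —bump→ 3^(3 + 1) + 1 = 82 —(−1)→ 81
81 —HB3→ 3^(3 + 1) —bump→ 4^(4 + 1) = 1024 —(−1)→ 1023

1023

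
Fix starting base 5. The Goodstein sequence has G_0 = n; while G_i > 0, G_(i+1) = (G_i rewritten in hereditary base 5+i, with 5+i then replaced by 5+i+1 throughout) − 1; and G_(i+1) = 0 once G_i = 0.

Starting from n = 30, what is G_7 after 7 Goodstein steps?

143

30 —HB5→ 5^2 + 5 —bump→ 6^2 + 6 = 42 —(−1)→ 41
41 —HB6→ 6^2 + 5 —bump→ 7^2 + 5 = 54 —(−1)→ 53
53 —HB7→ 7^2 + 4 —bump→ 8^2 + 4 = 68 —(−1)→ 67
67 —HB8→ 8^2 + 3 —bump→ 9^2 + 3 = 84 —(−1)→ 83
83 —HB9→ 9^2 + 2 —bump→ 10^2 + 2 = 102 —(−1)→ 101
101 —HB10→ 10^2 + 1 —bump→ 11^2 + 1 = 122 —(−1)→ 121
121 —HB11→ 11^2 —bump→ 12^2 = 144 —(−1)→ 143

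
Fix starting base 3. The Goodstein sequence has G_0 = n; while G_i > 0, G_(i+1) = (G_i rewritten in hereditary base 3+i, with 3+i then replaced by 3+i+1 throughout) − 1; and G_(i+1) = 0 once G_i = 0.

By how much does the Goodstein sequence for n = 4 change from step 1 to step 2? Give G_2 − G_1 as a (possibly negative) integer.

0

G_0=4  [base 3] 3 + 1  →[3↦4]→  4 + 1 = 5  −1 ⇒ G_1=4
G_1=4  [base 4] 4  →[4↦5]→  5 = 5  −1 ⇒ G_2=4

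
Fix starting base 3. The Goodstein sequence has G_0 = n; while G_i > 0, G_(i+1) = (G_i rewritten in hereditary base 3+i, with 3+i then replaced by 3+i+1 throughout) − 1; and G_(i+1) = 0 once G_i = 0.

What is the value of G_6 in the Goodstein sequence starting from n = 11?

47

base 3: 11 = 3^2 + 2; at 4: 4^2 + 2 = 18; next = 17
base 4: 17 = 4^2 + 1; at 5: 5^2 + 1 = 26; next = 25
base 5: 25 = 5^2; at 6: 6^2 = 36; next = 35
base 6: 35 = 5·6 + 5; at 7: 5·7 + 5 = 40; next = 39
base 7: 39 = 5·7 + 4; at 8: 5·8 + 4 = 44; next = 43
base 8: 43 = 5·8 + 3; at 9: 5·9 + 3 = 48; next = 47
base 9: 47 = 5·9 + 2; at 10: 5·10 + 2 = 52; next = 51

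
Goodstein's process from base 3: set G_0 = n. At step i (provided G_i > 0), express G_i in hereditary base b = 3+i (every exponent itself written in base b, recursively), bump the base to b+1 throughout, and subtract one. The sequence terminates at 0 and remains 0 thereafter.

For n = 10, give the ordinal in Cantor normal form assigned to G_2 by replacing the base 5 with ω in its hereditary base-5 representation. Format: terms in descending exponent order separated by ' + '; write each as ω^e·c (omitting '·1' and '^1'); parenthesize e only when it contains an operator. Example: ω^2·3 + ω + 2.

ω·4 + 4

10 —HB3→ 3^2 + 1 —bump→ 4^2 + 1 = 17 —(−1)→ 16
16 —HB4→ 4^2 —bump→ 5^2 = 25 —(−1)→ 24
24 —HB5→ 4·5 + 4 —bump→ 4·6 + 4 = 28 —(−1)→ 27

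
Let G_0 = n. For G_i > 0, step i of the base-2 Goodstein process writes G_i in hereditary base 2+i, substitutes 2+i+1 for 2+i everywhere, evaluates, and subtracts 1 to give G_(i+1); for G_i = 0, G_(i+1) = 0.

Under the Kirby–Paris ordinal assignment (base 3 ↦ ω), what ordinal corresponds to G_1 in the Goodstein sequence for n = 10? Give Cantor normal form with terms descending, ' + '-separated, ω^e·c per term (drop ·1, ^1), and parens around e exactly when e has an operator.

10 —HB2→ 2^(2 + 1) + 2 —bump→ 3^(3 + 1) + 3 = 84 —(−1)→ 83
83 —HB3→ 3^(3 + 1) + 2 —bump→ 4^(4 + 1) + 2 = 1026 —(−1)→ 1025

ω^(ω + 1) + 2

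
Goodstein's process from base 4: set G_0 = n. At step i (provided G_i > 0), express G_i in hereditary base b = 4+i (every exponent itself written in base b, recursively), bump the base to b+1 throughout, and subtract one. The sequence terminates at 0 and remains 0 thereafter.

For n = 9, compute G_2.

(0) 9|_4 = 2·4 + 1 ↦ 2·5 + 1|_5 = 11 ⇒ 10
(1) 10|_5 = 2·5 ↦ 2·6|_6 = 12 ⇒ 11

11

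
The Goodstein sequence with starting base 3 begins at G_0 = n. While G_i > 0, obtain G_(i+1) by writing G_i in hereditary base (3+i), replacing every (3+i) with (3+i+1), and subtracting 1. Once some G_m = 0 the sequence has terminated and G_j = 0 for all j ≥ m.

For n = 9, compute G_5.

(0) 9|_3 = 3^2 ↦ 4^2|_4 = 16 ⇒ 15
(1) 15|_4 = 3·4 + 3 ↦ 3·5 + 3|_5 = 18 ⇒ 17
(2) 17|_5 = 3·5 + 2 ↦ 3·6 + 2|_6 = 20 ⇒ 19
(3) 19|_6 = 3·6 + 1 ↦ 3·7 + 1|_7 = 22 ⇒ 21
(4) 21|_7 = 3·7 ↦ 3·8|_8 = 24 ⇒ 23
(5) 23|_8 = 2·8 + 7 ↦ 2·9 + 7|_9 = 25 ⇒ 24

23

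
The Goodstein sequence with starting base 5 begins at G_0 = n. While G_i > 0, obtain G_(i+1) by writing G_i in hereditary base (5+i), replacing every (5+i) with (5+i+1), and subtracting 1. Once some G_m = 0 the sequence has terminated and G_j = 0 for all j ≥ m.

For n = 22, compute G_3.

22 —HB5→ 4·5 + 2 —bump→ 4·6 + 2 = 26 —(−1)→ 25
25 —HB6→ 4·6 + 1 —bump→ 4·7 + 1 = 29 —(−1)→ 28
28 —HB7→ 4·7 —bump→ 4·8 = 32 —(−1)→ 31

31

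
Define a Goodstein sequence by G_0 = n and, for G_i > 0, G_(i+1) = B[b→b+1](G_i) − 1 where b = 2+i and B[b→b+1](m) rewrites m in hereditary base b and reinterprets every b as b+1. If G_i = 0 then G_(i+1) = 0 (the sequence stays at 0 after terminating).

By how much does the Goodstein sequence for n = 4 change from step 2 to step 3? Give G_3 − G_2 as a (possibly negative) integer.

G_0=4  [base 2] 2^2  →[2↦3]→  3^3 = 27  −1 ⇒ G_1=26
G_1=26  [base 3] 2·3^2 + 2·3 + 2  →[3↦4]→  2·4^2 + 2·4 + 2 = 42  −1 ⇒ G_2=41
G_2=41  [base 4] 2·4^2 + 2·4 + 1  →[4↦5]→  2·5^2 + 2·5 + 1 = 61  −1 ⇒ G_3=60

19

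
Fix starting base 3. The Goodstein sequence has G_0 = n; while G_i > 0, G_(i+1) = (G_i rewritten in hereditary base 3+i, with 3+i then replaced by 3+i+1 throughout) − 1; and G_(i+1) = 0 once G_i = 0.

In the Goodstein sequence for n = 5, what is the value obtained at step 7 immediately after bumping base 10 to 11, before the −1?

[0] 5 ≡ 3 + 2 (base 3). Lift 4: 6. −1: 5.
[1] 5 ≡ 4 + 1 (base 4). Lift 5: 6. −1: 5.
[2] 5 ≡ 5 (base 5). Lift 6: 6. −1: 5.
[3] 5 ≡ 5 (base 6). Lift 7: 5. −1: 4.
[4] 4 ≡ 4 (base 7). Lift 8: 4. −1: 3.
[5] 3 ≡ 3 (base 8). Lift 9: 3. −1: 2.
[6] 2 ≡ 2 (base 9). Lift 10: 2. −1: 1.
[7] 1 ≡ 1 (base 10). Lift 11: 1. −1: 0.

1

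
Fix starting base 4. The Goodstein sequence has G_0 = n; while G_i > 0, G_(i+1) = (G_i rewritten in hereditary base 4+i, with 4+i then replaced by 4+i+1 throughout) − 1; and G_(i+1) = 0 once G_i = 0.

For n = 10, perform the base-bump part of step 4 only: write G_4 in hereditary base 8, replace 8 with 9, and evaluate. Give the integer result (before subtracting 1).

[0] 10 ≡ 2·4 + 2 (base 4). Lift 5: 12. −1: 11.
[1] 11 ≡ 2·5 + 1 (base 5). Lift 6: 13. −1: 12.
[2] 12 ≡ 2·6 (base 6). Lift 7: 14. −1: 13.
[3] 13 ≡ 7 + 6 (base 7). Lift 8: 14. −1: 13.

14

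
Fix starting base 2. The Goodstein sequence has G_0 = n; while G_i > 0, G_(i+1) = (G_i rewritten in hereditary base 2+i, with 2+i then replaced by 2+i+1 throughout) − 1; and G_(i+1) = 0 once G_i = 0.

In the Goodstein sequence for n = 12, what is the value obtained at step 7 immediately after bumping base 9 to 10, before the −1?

100000000212

(0) 12|_2 = 2^(2 + 1) + 2^2 ↦ 3^(3 + 1) + 3^3|_3 = 108 ⇒ 107
(1) 107|_3 = 3^(3 + 1) + 2·3^2 + 2·3 + 2 ↦ 4^(4 + 1) + 2·4^2 + 2·4 + 2|_4 = 1066 ⇒ 1065
(2) 1065|_4 = 4^(4 + 1) + 2·4^2 + 2·4 + 1 ↦ 5^(5 + 1) + 2·5^2 + 2·5 + 1|_5 = 15686 ⇒ 15685
(3) 15685|_5 = 5^(5 + 1) + 2·5^2 + 2·5 ↦ 6^(6 + 1) + 2·6^2 + 2·6|_6 = 280020 ⇒ 280019
(4) 280019|_6 = 6^(6 + 1) + 2·6^2 + 6 + 5 ↦ 7^(7 + 1) + 2·7^2 + 7 + 5|_7 = 5764911 ⇒ 5764910
(5) 5764910|_7 = 7^(7 + 1) + 2·7^2 + 7 + 4 ↦ 8^(8 + 1) + 2·8^2 + 8 + 4|_8 = 134217868 ⇒ 134217867
(6) 134217867|_8 = 8^(8 + 1) + 2·8^2 + 8 + 3 ↦ 9^(9 + 1) + 2·9^2 + 9 + 3|_9 = 3486784575 ⇒ 3486784574
(7) 3486784574|_9 = 9^(9 + 1) + 2·9^2 + 9 + 2 ↦ 10^(10 + 1) + 2·10^2 + 10 + 2|_10 = 100000000212 ⇒ 100000000211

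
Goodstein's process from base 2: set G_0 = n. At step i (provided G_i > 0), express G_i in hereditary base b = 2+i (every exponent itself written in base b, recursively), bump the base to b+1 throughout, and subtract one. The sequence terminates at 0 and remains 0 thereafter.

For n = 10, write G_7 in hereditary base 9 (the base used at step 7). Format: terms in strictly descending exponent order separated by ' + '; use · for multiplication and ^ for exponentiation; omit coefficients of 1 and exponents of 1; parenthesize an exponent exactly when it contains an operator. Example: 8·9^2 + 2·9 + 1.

5·9^9 + 5·9^5 + 5·9^4 + 5·9^3 + 5·9^2 + 5·9 + 2

base 2: 10 = 2^(2 + 1) + 2; at 3: 3^(3 + 1) + 3 = 84; next = 83
base 3: 83 = 3^(3 + 1) + 2; at 4: 4^(4 + 1) + 2 = 1026; next = 1025
base 4: 1025 = 4^(4 + 1) + 1; at 5: 5^(5 + 1) + 1 = 15626; next = 15625
base 5: 15625 = 5^(5 + 1); at 6: 6^(6 + 1) = 279936; next = 279935
base 6: 279935 = 5·6^6 + 5·6^5 + 5·6^4 + 5·6^3 + 5·6^2 + 5·6 + 5; at 7: 5·7^7 + 5·7^5 + 5·7^4 + 5·7^3 + 5·7^2 + 5·7 + 5 = 4215755; next = 4215754
base 7: 4215754 = 5·7^7 + 5·7^5 + 5·7^4 + 5·7^3 + 5·7^2 + 5·7 + 4; at 8: 5·8^8 + 5·8^5 + 5·8^4 + 5·8^3 + 5·8^2 + 5·8 + 4 = 84073324; next = 84073323
base 8: 84073323 = 5·8^8 + 5·8^5 + 5·8^4 + 5·8^3 + 5·8^2 + 5·8 + 3; at 9: 5·9^9 + 5·9^5 + 5·9^4 + 5·9^3 + 5·9^2 + 5·9 + 3 = 1937434593; next = 1937434592
base 9: 1937434592 = 5·9^9 + 5·9^5 + 5·9^4 + 5·9^3 + 5·9^2 + 5·9 + 2; at 10: 5·10^10 + 5·10^5 + 5·10^4 + 5·10^3 + 5·10^2 + 5·10 + 2 = 50000555552; next = 50000555551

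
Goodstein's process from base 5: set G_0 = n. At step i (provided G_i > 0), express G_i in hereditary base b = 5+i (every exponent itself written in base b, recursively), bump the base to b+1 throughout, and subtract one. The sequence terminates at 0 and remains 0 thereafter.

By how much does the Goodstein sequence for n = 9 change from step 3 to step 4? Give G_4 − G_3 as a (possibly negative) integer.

0

base 5: 9 = 5 + 4; at 6: 6 + 4 = 10; next = 9
base 6: 9 = 6 + 3; at 7: 7 + 3 = 10; next = 9
base 7: 9 = 7 + 2; at 8: 8 + 2 = 10; next = 9
base 8: 9 = 8 + 1; at 9: 9 + 1 = 10; next = 9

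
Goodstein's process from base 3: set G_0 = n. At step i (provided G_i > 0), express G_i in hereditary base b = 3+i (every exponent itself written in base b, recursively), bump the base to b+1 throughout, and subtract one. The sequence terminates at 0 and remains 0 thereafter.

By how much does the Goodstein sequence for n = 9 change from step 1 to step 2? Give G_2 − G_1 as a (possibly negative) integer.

(0) 9|_3 = 3^2 ↦ 4^2|_4 = 16 ⇒ 15
(1) 15|_4 = 3·4 + 3 ↦ 3·5 + 3|_5 = 18 ⇒ 17

2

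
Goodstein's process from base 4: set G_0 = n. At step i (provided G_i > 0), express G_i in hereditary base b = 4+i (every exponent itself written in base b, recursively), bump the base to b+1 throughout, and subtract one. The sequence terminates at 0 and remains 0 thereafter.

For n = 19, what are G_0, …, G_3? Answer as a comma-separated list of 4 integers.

step 0: 19 = 4^2 + 3; sub 5 for 4: 5^2 + 3; = 28; G_1 = 28−1 = 27
step 1: 27 = 5^2 + 2; sub 6 for 5: 6^2 + 2; = 38; G_2 = 38−1 = 37
step 2: 37 = 6^2 + 1; sub 7 for 6: 7^2 + 1; = 50; G_3 = 50−1 = 49

19, 27, 37, 49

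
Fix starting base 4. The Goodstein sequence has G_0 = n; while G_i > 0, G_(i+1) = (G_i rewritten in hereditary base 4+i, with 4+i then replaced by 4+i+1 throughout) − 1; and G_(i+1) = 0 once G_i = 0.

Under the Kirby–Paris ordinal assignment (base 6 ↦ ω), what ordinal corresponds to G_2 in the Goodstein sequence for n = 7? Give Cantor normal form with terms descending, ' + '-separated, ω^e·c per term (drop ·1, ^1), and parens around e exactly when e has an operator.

ω + 1

i=0: 7 = 4 + 3 (b=4); 4→5: 5 + 3 = 8; 8−1 = 7
i=1: 7 = 5 + 2 (b=5); 5→6: 6 + 2 = 8; 8−1 = 7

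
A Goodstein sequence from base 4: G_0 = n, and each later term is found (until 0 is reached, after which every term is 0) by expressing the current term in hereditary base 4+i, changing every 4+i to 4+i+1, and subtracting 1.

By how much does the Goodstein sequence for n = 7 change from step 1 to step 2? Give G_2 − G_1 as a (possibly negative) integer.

(0) 7|_4 = 4 + 3 ↦ 5 + 3|_5 = 8 ⇒ 7
(1) 7|_5 = 5 + 2 ↦ 6 + 2|_6 = 8 ⇒ 7

0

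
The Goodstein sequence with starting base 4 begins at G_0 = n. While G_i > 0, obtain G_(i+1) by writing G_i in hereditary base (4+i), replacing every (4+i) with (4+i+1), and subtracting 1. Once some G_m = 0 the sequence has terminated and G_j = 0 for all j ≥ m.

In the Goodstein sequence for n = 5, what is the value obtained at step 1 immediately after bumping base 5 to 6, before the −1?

6

G_0 = 5. HB_4(5) = 4 + 1. Bump = 6. G_1 = 5.
G_1 = 5. HB_5(5) = 5. Bump = 6. G_2 = 5.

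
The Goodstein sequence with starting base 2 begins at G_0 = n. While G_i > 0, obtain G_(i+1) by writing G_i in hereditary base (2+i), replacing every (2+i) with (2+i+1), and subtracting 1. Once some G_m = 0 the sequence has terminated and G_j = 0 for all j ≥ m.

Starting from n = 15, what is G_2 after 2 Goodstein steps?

(0) 15|_2 = 2^(2 + 1) + 2^2 + 2 + 1 ↦ 3^(3 + 1) + 3^3 + 3 + 1|_3 = 112 ⇒ 111
(1) 111|_3 = 3^(3 + 1) + 3^3 + 3 ↦ 4^(4 + 1) + 4^4 + 4|_4 = 1284 ⇒ 1283

1283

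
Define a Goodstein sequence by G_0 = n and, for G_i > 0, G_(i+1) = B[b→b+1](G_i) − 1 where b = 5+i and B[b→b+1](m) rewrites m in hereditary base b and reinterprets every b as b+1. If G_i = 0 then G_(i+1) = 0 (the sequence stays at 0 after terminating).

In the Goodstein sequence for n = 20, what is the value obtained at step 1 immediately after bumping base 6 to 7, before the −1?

26

20 —HB5→ 4·5 —bump→ 4·6 = 24 —(−1)→ 23
23 —HB6→ 3·6 + 5 —bump→ 3·7 + 5 = 26 —(−1)→ 25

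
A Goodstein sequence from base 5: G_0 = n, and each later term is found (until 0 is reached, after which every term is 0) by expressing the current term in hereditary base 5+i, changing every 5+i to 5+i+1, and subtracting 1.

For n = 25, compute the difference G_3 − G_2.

25 —HB5→ 5^2 —bump→ 6^2 = 36 —(−1)→ 35
35 —HB6→ 5·6 + 5 —bump→ 5·7 + 5 = 40 —(−1)→ 39
39 —HB7→ 5·7 + 4 —bump→ 5·8 + 4 = 44 —(−1)→ 43

4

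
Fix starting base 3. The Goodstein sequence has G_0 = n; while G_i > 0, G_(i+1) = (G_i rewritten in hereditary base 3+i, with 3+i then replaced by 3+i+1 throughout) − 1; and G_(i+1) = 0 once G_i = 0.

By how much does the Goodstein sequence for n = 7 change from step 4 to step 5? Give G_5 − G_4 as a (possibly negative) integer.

i=0: 7 = 2·3 + 1 (b=3); 3→4: 2·4 + 1 = 9; 9−1 = 8
i=1: 8 = 2·4 (b=4); 4→5: 2·5 = 10; 10−1 = 9
i=2: 9 = 5 + 4 (b=5); 5→6: 6 + 4 = 10; 10−1 = 9
i=3: 9 = 6 + 3 (b=6); 6→7: 7 + 3 = 10; 10−1 = 9
i=4: 9 = 7 + 2 (b=7); 7→8: 8 + 2 = 10; 10−1 = 9

0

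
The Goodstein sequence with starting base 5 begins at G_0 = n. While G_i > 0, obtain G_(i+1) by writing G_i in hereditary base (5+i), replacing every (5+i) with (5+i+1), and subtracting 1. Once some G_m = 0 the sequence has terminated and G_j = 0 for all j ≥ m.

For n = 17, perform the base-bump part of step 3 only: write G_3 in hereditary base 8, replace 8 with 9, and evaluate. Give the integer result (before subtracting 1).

25

G_0 = 17. HB_5(17) = 3·5 + 2. Bump = 20. G_1 = 19.
G_1 = 19. HB_6(19) = 3·6 + 1. Bump = 22. G_2 = 21.
G_2 = 21. HB_7(21) = 3·7. Bump = 24. G_3 = 23.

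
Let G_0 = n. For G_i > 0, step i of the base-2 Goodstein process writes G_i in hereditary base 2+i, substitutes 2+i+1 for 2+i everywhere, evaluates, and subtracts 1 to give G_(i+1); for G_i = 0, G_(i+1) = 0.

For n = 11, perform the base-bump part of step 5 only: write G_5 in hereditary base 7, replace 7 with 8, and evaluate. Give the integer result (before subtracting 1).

134217728

i=0: 11 = 2^(2 + 1) + 2 + 1 (b=2); 2→3: 3^(3 + 1) + 3 + 1 = 85; 85−1 = 84
i=1: 84 = 3^(3 + 1) + 3 (b=3); 3→4: 4^(4 + 1) + 4 = 1028; 1028−1 = 1027
i=2: 1027 = 4^(4 + 1) + 3 (b=4); 4→5: 5^(5 + 1) + 3 = 15628; 15628−1 = 15627
i=3: 15627 = 5^(5 + 1) + 2 (b=5); 5→6: 6^(6 + 1) + 2 = 279938; 279938−1 = 279937
i=4: 279937 = 6^(6 + 1) + 1 (b=6); 6→7: 7^(7 + 1) + 1 = 5764802; 5764802−1 = 5764801
i=5: 5764801 = 7^(7 + 1) (b=7); 7→8: 8^(8 + 1) = 134217728; 134217728−1 = 134217727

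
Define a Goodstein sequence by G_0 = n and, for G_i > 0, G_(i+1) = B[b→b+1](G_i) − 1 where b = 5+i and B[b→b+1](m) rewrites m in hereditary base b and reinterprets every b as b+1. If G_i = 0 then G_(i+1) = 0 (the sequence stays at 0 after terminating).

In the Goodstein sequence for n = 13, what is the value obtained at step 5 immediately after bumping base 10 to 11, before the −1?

18

i=0: 13 = 2·5 + 3 (b=5); 5→6: 2·6 + 3 = 15; 15−1 = 14
i=1: 14 = 2·6 + 2 (b=6); 6→7: 2·7 + 2 = 16; 16−1 = 15
i=2: 15 = 2·7 + 1 (b=7); 7→8: 2·8 + 1 = 17; 17−1 = 16
i=3: 16 = 2·8 (b=8); 8→9: 2·9 = 18; 18−1 = 17
i=4: 17 = 9 + 8 (b=9); 9→10: 10 + 8 = 18; 18−1 = 17
i=5: 17 = 10 + 7 (b=10); 10→11: 11 + 7 = 18; 18−1 = 17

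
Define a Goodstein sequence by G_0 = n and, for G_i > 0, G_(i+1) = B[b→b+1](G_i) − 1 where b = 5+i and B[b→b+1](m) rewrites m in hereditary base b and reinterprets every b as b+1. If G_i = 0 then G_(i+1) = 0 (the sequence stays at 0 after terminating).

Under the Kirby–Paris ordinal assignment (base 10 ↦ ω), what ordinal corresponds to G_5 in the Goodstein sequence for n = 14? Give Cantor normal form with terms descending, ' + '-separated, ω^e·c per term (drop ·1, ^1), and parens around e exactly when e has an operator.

ω + 9

(0) 14|_5 = 2·5 + 4 ↦ 2·6 + 4|_6 = 16 ⇒ 15
(1) 15|_6 = 2·6 + 3 ↦ 2·7 + 3|_7 = 17 ⇒ 16
(2) 16|_7 = 2·7 + 2 ↦ 2·8 + 2|_8 = 18 ⇒ 17
(3) 17|_8 = 2·8 + 1 ↦ 2·9 + 1|_9 = 19 ⇒ 18
(4) 18|_9 = 2·9 ↦ 2·10|_10 = 20 ⇒ 19
(5) 19|_10 = 10 + 9 ↦ 11 + 9|_11 = 20 ⇒ 19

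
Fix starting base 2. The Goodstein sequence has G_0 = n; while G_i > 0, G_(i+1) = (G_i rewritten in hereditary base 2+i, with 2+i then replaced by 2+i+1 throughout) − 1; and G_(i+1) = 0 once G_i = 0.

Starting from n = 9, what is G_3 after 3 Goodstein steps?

[0] 9 ≡ 2^(2 + 1) + 1 (base 2). Lift 3: 82. −1: 81.
[1] 81 ≡ 3^(3 + 1) (base 3). Lift 4: 1024. −1: 1023.
[2] 1023 ≡ 3·4^4 + 3·4^3 + 3·4^2 + 3·4 + 3 (base 4). Lift 5: 9843. −1: 9842.
[3] 9842 ≡ 3·5^5 + 3·5^3 + 3·5^2 + 3·5 + 2 (base 5). Lift 6: 140744. −1: 140743.

9842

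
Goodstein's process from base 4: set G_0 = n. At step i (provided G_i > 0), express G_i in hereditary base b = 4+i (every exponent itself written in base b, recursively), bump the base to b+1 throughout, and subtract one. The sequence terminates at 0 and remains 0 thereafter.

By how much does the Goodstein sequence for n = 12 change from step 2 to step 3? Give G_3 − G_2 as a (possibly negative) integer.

1

G_0 = 12. HB_4(12) = 3·4. Bump = 15. G_1 = 14.
G_1 = 14. HB_5(14) = 2·5 + 4. Bump = 16. G_2 = 15.
G_2 = 15. HB_6(15) = 2·6 + 3. Bump = 17. G_3 = 16.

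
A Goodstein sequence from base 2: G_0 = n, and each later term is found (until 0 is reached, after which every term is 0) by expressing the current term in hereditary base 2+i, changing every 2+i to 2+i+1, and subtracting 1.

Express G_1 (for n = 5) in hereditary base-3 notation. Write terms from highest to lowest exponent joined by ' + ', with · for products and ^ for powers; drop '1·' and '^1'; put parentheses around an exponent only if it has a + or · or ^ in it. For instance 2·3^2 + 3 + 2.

3^3

base 2: 5 = 2^2 + 1; at 3: 3^3 + 1 = 28; next = 27
base 3: 27 = 3^3; at 4: 4^4 = 256; next = 255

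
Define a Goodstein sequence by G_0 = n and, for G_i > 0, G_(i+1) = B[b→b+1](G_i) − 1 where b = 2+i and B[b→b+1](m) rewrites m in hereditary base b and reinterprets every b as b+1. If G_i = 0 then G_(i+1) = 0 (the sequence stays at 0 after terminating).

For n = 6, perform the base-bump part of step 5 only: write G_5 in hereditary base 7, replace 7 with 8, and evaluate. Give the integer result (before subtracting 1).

187244

G_0=6  [base 2] 2^2 + 2  →[2↦3]→  3^3 + 3 = 30  −1 ⇒ G_1=29
G_1=29  [base 3] 3^3 + 2  →[3↦4]→  4^4 + 2 = 258  −1 ⇒ G_2=257
G_2=257  [base 4] 4^4 + 1  →[4↦5]→  5^5 + 1 = 3126  −1 ⇒ G_3=3125
G_3=3125  [base 5] 5^5  →[5↦6]→  6^6 = 46656  −1 ⇒ G_4=46655
G_4=46655  [base 6] 5·6^5 + 5·6^4 + 5·6^3 + 5·6^2 + 5·6 + 5  →[6↦7]→  5·7^5 + 5·7^4 + 5·7^3 + 5·7^2 + 5·7 + 5 = 98040  −1 ⇒ G_5=98039
G_5=98039  [base 7] 5·7^5 + 5·7^4 + 5·7^3 + 5·7^2 + 5·7 + 4  →[7↦8]→  5·8^5 + 5·8^4 + 5·8^3 + 5·8^2 + 5·8 + 4 = 187244  −1 ⇒ G_6=187243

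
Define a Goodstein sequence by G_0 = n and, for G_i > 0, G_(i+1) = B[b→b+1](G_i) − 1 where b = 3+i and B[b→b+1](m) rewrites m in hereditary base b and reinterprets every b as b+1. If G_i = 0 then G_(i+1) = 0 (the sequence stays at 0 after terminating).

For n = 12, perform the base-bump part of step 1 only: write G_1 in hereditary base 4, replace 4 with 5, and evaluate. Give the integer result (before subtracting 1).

G_0=12  [base 3] 3^2 + 3  →[3↦4]→  4^2 + 4 = 20  −1 ⇒ G_1=19
G_1=19  [base 4] 4^2 + 3  →[4↦5]→  5^2 + 3 = 28  −1 ⇒ G_2=27

28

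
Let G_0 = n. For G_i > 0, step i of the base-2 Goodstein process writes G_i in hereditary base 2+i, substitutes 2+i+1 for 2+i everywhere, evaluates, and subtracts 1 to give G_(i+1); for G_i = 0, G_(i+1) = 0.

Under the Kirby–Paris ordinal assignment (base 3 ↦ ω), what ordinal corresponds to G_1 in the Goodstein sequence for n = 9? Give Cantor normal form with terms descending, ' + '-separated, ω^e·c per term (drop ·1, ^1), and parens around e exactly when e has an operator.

[0] 9 ≡ 2^(2 + 1) + 1 (base 2). Lift 3: 82. −1: 81.
[1] 81 ≡ 3^(3 + 1) (base 3). Lift 4: 1024. −1: 1023.

ω^(ω + 1)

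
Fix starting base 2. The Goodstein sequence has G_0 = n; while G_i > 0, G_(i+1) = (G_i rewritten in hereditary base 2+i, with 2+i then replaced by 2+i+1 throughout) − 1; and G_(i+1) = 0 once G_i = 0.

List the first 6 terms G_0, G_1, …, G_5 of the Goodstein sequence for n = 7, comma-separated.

step 0: 7 = 2^2 + 2 + 1; sub 3 for 2: 3^3 + 3 + 1; = 31; G_1 = 31−1 = 30
step 1: 30 = 3^3 + 3; sub 4 for 3: 4^4 + 4; = 260; G_2 = 260−1 = 259
step 2: 259 = 4^4 + 3; sub 5 for 4: 5^5 + 3; = 3128; G_3 = 3128−1 = 3127
step 3: 3127 = 5^5 + 2; sub 6 for 5: 6^6 + 2; = 46658; G_4 = 46658−1 = 46657
step 4: 46657 = 6^6 + 1; sub 7 for 6: 7^7 + 1; = 823544; G_5 = 823544−1 = 823543

7, 30, 259, 3127, 46657, 823543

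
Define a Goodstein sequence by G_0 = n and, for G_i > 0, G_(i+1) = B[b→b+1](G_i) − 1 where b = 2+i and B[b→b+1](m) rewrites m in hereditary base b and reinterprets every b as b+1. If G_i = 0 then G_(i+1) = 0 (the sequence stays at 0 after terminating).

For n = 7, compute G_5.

i=0: 7 = 2^2 + 2 + 1 (b=2); 2→3: 3^3 + 3 + 1 = 31; 31−1 = 30
i=1: 30 = 3^3 + 3 (b=3); 3→4: 4^4 + 4 = 260; 260−1 = 259
i=2: 259 = 4^4 + 3 (b=4); 4→5: 5^5 + 3 = 3128; 3128−1 = 3127
i=3: 3127 = 5^5 + 2 (b=5); 5→6: 6^6 + 2 = 46658; 46658−1 = 46657
i=4: 46657 = 6^6 + 1 (b=6); 6→7: 7^7 + 1 = 823544; 823544−1 = 823543
i=5: 823543 = 7^7 (b=7); 7→8: 8^8 = 16777216; 16777216−1 = 16777215

823543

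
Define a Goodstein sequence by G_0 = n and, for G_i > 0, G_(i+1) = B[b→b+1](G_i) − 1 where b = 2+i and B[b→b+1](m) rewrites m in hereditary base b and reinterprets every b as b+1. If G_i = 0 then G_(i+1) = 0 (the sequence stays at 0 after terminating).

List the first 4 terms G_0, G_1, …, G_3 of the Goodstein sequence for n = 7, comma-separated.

7, 30, 259, 3127

step 0: 7 = 2^2 + 2 + 1; sub 3 for 2: 3^3 + 3 + 1; = 31; G_1 = 31−1 = 30
step 1: 30 = 3^3 + 3; sub 4 for 3: 4^4 + 4; = 260; G_2 = 260−1 = 259
step 2: 259 = 4^4 + 3; sub 5 for 4: 5^5 + 3; = 3128; G_3 = 3128−1 = 3127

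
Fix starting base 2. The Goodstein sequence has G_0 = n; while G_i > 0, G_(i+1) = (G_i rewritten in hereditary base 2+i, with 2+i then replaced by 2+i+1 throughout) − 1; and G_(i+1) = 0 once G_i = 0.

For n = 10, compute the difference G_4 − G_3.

264310

base 2: 10 = 2^(2 + 1) + 2; at 3: 3^(3 + 1) + 3 = 84; next = 83
base 3: 83 = 3^(3 + 1) + 2; at 4: 4^(4 + 1) + 2 = 1026; next = 1025
base 4: 1025 = 4^(4 + 1) + 1; at 5: 5^(5 + 1) + 1 = 15626; next = 15625
base 5: 15625 = 5^(5 + 1); at 6: 6^(6 + 1) = 279936; next = 279935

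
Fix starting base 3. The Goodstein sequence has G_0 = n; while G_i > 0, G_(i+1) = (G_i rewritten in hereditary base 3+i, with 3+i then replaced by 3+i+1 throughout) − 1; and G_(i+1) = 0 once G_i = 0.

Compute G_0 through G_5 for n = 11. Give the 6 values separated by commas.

(0) 11|_3 = 3^2 + 2 ↦ 4^2 + 2|_4 = 18 ⇒ 17
(1) 17|_4 = 4^2 + 1 ↦ 5^2 + 1|_5 = 26 ⇒ 25
(2) 25|_5 = 5^2 ↦ 6^2|_6 = 36 ⇒ 35
(3) 35|_6 = 5·6 + 5 ↦ 5·7 + 5|_7 = 40 ⇒ 39
(4) 39|_7 = 5·7 + 4 ↦ 5·8 + 4|_8 = 44 ⇒ 43

11, 17, 25, 35, 39, 43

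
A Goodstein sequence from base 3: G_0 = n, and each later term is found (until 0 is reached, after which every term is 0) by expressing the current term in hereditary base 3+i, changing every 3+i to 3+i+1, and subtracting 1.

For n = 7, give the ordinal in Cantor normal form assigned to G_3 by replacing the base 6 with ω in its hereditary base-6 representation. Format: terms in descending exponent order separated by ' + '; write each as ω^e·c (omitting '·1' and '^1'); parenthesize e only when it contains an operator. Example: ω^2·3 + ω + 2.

base 3: 7 = 2·3 + 1; at 4: 2·4 + 1 = 9; next = 8
base 4: 8 = 2·4; at 5: 2·5 = 10; next = 9
base 5: 9 = 5 + 4; at 6: 6 + 4 = 10; next = 9
base 6: 9 = 6 + 3; at 7: 7 + 3 = 10; next = 9

ω + 3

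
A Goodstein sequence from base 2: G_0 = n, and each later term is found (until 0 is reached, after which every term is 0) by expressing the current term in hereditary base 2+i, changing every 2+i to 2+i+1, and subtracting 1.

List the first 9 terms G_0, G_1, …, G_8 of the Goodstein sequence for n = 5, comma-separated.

5, 27, 255, 467, 775, 1197, 1751, 2454, 3325

G_0=5  [base 2] 2^2 + 1  →[2↦3]→  3^3 + 1 = 28  −1 ⇒ G_1=27
G_1=27  [base 3] 3^3  →[3↦4]→  4^4 = 256  −1 ⇒ G_2=255
G_2=255  [base 4] 3·4^3 + 3·4^2 + 3·4 + 3  →[4↦5]→  3·5^3 + 3·5^2 + 3·5 + 3 = 468  −1 ⇒ G_3=467
G_3=467  [base 5] 3·5^3 + 3·5^2 + 3·5 + 2  →[5↦6]→  3·6^3 + 3·6^2 + 3·6 + 2 = 776  −1 ⇒ G_4=775
G_4=775  [base 6] 3·6^3 + 3·6^2 + 3·6 + 1  →[6↦7]→  3·7^3 + 3·7^2 + 3·7 + 1 = 1198  −1 ⇒ G_5=1197
G_5=1197  [base 7] 3·7^3 + 3·7^2 + 3·7  →[7↦8]→  3·8^3 + 3·8^2 + 3·8 = 1752  −1 ⇒ G_6=1751
G_6=1751  [base 8] 3·8^3 + 3·8^2 + 2·8 + 7  →[8↦9]→  3·9^3 + 3·9^2 + 2·9 + 7 = 2455  −1 ⇒ G_7=2454
G_7=2454  [base 9] 3·9^3 + 3·9^2 + 2·9 + 6  →[9↦10]→  3·10^3 + 3·10^2 + 2·10 + 6 = 3326  −1 ⇒ G_8=3325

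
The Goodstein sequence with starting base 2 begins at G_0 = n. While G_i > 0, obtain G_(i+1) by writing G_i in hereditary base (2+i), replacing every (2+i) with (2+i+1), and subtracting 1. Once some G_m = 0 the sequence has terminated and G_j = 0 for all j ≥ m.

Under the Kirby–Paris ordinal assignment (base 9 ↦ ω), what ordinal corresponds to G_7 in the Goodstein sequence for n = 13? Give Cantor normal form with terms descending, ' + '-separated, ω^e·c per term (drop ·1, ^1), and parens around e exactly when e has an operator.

ω^(ω + 1) + ω^3·3 + ω^2·3 + ω·2 + 6

base 2: 13 = 2^(2 + 1) + 2^2 + 1; at 3: 3^(3 + 1) + 3^3 + 1 = 109; next = 108
base 3: 108 = 3^(3 + 1) + 3^3; at 4: 4^(4 + 1) + 4^4 = 1280; next = 1279
base 4: 1279 = 4^(4 + 1) + 3·4^3 + 3·4^2 + 3·4 + 3; at 5: 5^(5 + 1) + 3·5^3 + 3·5^2 + 3·5 + 3 = 16093; next = 16092
base 5: 16092 = 5^(5 + 1) + 3·5^3 + 3·5^2 + 3·5 + 2; at 6: 6^(6 + 1) + 3·6^3 + 3·6^2 + 3·6 + 2 = 280712; next = 280711
base 6: 280711 = 6^(6 + 1) + 3·6^3 + 3·6^2 + 3·6 + 1; at 7: 7^(7 + 1) + 3·7^3 + 3·7^2 + 3·7 + 1 = 5765999; next = 5765998
base 7: 5765998 = 7^(7 + 1) + 3·7^3 + 3·7^2 + 3·7; at 8: 8^(8 + 1) + 3·8^3 + 3·8^2 + 3·8 = 134219480; next = 134219479
base 8: 134219479 = 8^(8 + 1) + 3·8^3 + 3·8^2 + 2·8 + 7; at 9: 9^(9 + 1) + 3·9^3 + 3·9^2 + 2·9 + 7 = 3486786856; next = 3486786855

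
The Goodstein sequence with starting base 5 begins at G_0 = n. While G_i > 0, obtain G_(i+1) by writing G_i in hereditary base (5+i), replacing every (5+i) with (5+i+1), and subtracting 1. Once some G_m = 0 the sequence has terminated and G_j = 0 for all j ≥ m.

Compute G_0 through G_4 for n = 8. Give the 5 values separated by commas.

8, 8, 8, 8, 8

step 0: 8 = 5 + 3; sub 6 for 5: 6 + 3; = 9; G_1 = 9−1 = 8
step 1: 8 = 6 + 2; sub 7 for 6: 7 + 2; = 9; G_2 = 9−1 = 8
step 2: 8 = 7 + 1; sub 8 for 7: 8 + 1; = 9; G_3 = 9−1 = 8
step 3: 8 = 8; sub 9 for 8: 9; = 9; G_4 = 9−1 = 8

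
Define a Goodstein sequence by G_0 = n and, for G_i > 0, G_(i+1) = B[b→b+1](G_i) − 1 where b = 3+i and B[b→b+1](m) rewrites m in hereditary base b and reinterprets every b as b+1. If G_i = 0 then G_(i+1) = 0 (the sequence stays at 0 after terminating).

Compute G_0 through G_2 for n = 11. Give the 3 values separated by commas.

(0) 11|_3 = 3^2 + 2 ↦ 4^2 + 2|_4 = 18 ⇒ 17
(1) 17|_4 = 4^2 + 1 ↦ 5^2 + 1|_5 = 26 ⇒ 25

11, 17, 25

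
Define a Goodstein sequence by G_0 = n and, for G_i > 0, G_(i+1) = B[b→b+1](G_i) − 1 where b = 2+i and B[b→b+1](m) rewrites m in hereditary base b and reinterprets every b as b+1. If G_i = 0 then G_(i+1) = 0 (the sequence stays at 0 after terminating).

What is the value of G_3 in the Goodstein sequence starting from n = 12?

15685

[0] 12 ≡ 2^(2 + 1) + 2^2 (base 2). Lift 3: 108. −1: 107.
[1] 107 ≡ 3^(3 + 1) + 2·3^2 + 2·3 + 2 (base 3). Lift 4: 1066. −1: 1065.
[2] 1065 ≡ 4^(4 + 1) + 2·4^2 + 2·4 + 1 (base 4). Lift 5: 15686. −1: 15685.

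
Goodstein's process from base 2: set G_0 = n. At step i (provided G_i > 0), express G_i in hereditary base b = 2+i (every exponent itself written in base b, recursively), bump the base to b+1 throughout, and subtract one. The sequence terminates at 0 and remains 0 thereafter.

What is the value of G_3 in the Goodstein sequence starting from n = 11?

G_0=11  [base 2] 2^(2 + 1) + 2 + 1  →[2↦3]→  3^(3 + 1) + 3 + 1 = 85  −1 ⇒ G_1=84
G_1=84  [base 3] 3^(3 + 1) + 3  →[3↦4]→  4^(4 + 1) + 4 = 1028  −1 ⇒ G_2=1027
G_2=1027  [base 4] 4^(4 + 1) + 3  →[4↦5]→  5^(5 + 1) + 3 = 15628  −1 ⇒ G_3=15627
G_3=15627  [base 5] 5^(5 + 1) + 2  →[5↦6]→  6^(6 + 1) + 2 = 279938  −1 ⇒ G_4=279937

15627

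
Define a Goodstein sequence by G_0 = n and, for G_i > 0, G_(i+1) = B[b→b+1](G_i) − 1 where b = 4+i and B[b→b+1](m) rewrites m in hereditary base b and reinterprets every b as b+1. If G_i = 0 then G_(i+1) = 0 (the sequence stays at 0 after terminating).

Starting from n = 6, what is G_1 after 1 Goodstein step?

6

[0] 6 ≡ 4 + 2 (base 4). Lift 5: 7. −1: 6.
[1] 6 ≡ 5 + 1 (base 5). Lift 6: 7. −1: 6.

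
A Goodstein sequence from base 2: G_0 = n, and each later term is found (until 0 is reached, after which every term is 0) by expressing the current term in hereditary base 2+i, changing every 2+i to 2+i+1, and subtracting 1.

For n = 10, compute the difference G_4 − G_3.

10 —HB2→ 2^(2 + 1) + 2 —bump→ 3^(3 + 1) + 3 = 84 —(−1)→ 83
83 —HB3→ 3^(3 + 1) + 2 —bump→ 4^(4 + 1) + 2 = 1026 —(−1)→ 1025
1025 —HB4→ 4^(4 + 1) + 1 —bump→ 5^(5 + 1) + 1 = 15626 —(−1)→ 15625
15625 —HB5→ 5^(5 + 1) —bump→ 6^(6 + 1) = 279936 —(−1)→ 279935

264310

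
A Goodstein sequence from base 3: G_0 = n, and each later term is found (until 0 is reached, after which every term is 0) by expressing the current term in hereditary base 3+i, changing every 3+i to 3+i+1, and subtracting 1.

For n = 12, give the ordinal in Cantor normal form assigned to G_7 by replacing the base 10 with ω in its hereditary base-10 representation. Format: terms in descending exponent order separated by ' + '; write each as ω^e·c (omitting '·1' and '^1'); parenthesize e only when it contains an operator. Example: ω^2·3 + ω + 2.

ω·7 + 5

[0] 12 ≡ 3^2 + 3 (base 3). Lift 4: 20. −1: 19.
[1] 19 ≡ 4^2 + 3 (base 4). Lift 5: 28. −1: 27.
[2] 27 ≡ 5^2 + 2 (base 5). Lift 6: 38. −1: 37.
[3] 37 ≡ 6^2 + 1 (base 6). Lift 7: 50. −1: 49.
[4] 49 ≡ 7^2 (base 7). Lift 8: 64. −1: 63.
[5] 63 ≡ 7·8 + 7 (base 8). Lift 9: 70. −1: 69.
[6] 69 ≡ 7·9 + 6 (base 9). Lift 10: 76. −1: 75.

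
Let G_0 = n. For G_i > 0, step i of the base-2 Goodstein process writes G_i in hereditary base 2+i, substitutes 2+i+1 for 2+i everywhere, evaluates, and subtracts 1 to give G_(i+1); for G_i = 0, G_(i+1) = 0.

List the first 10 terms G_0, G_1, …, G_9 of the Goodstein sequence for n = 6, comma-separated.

6 —HB2→ 2^2 + 2 —bump→ 3^3 + 3 = 30 —(−1)→ 29
29 —HB3→ 3^3 + 2 —bump→ 4^4 + 2 = 258 —(−1)→ 257
257 —HB4→ 4^4 + 1 —bump→ 5^5 + 1 = 3126 —(−1)→ 3125
3125 —HB5→ 5^5 —bump→ 6^6 = 46656 —(−1)→ 46655
46655 —HB6→ 5·6^5 + 5·6^4 + 5·6^3 + 5·6^2 + 5·6 + 5 —bump→ 5·7^5 + 5·7^4 + 5·7^3 + 5·7^2 + 5·7 + 5 = 98040 —(−1)→ 98039
98039 —HB7→ 5·7^5 + 5·7^4 + 5·7^3 + 5·7^2 + 5·7 + 4 —bump→ 5·8^5 + 5·8^4 + 5·8^3 + 5·8^2 + 5·8 + 4 = 187244 —(−1)→ 187243
187243 —HB8→ 5·8^5 + 5·8^4 + 5·8^3 + 5·8^2 + 5·8 + 3 —bump→ 5·9^5 + 5·9^4 + 5·9^3 + 5·9^2 + 5·9 + 3 = 332148 —(−1)→ 332147
332147 —HB9→ 5·9^5 + 5·9^4 + 5·9^3 + 5·9^2 + 5·9 + 2 —bump→ 5·10^5 + 5·10^4 + 5·10^3 + 5·10^2 + 5·10 + 2 = 555552 —(−1)→ 555551
555551 —HB10→ 5·10^5 + 5·10^4 + 5·10^3 + 5·10^2 + 5·10 + 1 —bump→ 5·11^5 + 5·11^4 + 5·11^3 + 5·11^2 + 5·11 + 1 = 885776 —(−1)→ 885775

6, 29, 257, 3125, 46655, 98039, 187243, 332147, 555551, 885775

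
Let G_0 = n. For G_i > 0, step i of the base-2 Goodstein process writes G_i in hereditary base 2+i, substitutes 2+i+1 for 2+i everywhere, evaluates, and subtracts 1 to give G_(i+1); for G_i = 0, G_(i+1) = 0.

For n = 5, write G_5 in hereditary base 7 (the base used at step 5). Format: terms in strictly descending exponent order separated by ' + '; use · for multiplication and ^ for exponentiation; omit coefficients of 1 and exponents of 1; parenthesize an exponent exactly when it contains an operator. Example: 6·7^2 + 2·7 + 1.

3·7^3 + 3·7^2 + 3·7

G_0 = 5. HB_2(5) = 2^2 + 1. Bump = 28. G_1 = 27.
G_1 = 27. HB_3(27) = 3^3. Bump = 256. G_2 = 255.
G_2 = 255. HB_4(255) = 3·4^3 + 3·4^2 + 3·4 + 3. Bump = 468. G_3 = 467.
G_3 = 467. HB_5(467) = 3·5^3 + 3·5^2 + 3·5 + 2. Bump = 776. G_4 = 775.
G_4 = 775. HB_6(775) = 3·6^3 + 3·6^2 + 3·6 + 1. Bump = 1198. G_5 = 1197.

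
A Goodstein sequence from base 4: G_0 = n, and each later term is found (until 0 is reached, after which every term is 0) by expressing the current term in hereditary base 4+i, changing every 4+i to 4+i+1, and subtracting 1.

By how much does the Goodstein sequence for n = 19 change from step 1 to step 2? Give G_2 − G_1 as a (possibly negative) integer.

10

G_0 = 19. HB_4(19) = 4^2 + 3. Bump = 28. G_1 = 27.
G_1 = 27. HB_5(27) = 5^2 + 2. Bump = 38. G_2 = 37.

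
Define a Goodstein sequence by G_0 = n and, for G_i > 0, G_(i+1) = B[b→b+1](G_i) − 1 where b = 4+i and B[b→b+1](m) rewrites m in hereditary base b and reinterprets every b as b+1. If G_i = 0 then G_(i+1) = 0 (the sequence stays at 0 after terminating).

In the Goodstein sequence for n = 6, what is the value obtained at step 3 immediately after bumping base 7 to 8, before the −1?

6

i=0: 6 = 4 + 2 (b=4); 4→5: 5 + 2 = 7; 7−1 = 6
i=1: 6 = 5 + 1 (b=5); 5→6: 6 + 1 = 7; 7−1 = 6
i=2: 6 = 6 (b=6); 6→7: 7 = 7; 7−1 = 6
i=3: 6 = 6 (b=7); 7→8: 6 = 6; 6−1 = 5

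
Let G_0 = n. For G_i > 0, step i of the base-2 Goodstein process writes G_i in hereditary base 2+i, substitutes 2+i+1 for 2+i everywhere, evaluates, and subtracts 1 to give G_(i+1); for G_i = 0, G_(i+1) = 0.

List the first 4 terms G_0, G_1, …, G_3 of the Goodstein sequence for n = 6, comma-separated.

6, 29, 257, 3125

(0) 6|_2 = 2^2 + 2 ↦ 3^3 + 3|_3 = 30 ⇒ 29
(1) 29|_3 = 3^3 + 2 ↦ 4^4 + 2|_4 = 258 ⇒ 257
(2) 257|_4 = 4^4 + 1 ↦ 5^5 + 1|_5 = 3126 ⇒ 3125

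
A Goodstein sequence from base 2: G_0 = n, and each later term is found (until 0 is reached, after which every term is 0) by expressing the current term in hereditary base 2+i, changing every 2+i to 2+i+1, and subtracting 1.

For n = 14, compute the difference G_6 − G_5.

base 2: 14 = 2^(2 + 1) + 2^2 + 2; at 3: 3^(3 + 1) + 3^3 + 3 = 111; next = 110
base 3: 110 = 3^(3 + 1) + 3^3 + 2; at 4: 4^(4 + 1) + 4^4 + 2 = 1282; next = 1281
base 4: 1281 = 4^(4 + 1) + 4^4 + 1; at 5: 5^(5 + 1) + 5^5 + 1 = 18751; next = 18750
base 5: 18750 = 5^(5 + 1) + 5^5; at 6: 6^(6 + 1) + 6^6 = 326592; next = 326591
base 6: 326591 = 6^(6 + 1) + 5·6^5 + 5·6^4 + 5·6^3 + 5·6^2 + 5·6 + 5; at 7: 7^(7 + 1) + 5·7^5 + 5·7^4 + 5·7^3 + 5·7^2 + 5·7 + 5 = 5862841; next = 5862840
base 7: 5862840 = 7^(7 + 1) + 5·7^5 + 5·7^4 + 5·7^3 + 5·7^2 + 5·7 + 4; at 8: 8^(8 + 1) + 5·8^5 + 5·8^4 + 5·8^3 + 5·8^2 + 5·8 + 4 = 134404972; next = 134404971

128542131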